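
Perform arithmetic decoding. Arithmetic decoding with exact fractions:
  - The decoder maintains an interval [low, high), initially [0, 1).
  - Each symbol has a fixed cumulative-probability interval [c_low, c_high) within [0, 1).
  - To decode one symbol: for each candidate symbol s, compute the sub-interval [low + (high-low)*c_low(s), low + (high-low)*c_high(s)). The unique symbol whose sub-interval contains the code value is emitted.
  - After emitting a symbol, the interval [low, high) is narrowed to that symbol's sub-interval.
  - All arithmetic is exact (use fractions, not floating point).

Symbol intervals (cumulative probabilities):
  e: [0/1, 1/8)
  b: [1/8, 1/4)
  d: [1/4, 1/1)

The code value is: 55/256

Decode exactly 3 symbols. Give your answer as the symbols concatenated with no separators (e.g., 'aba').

Answer: bdd

Derivation:
Step 1: interval [0/1, 1/1), width = 1/1 - 0/1 = 1/1
  'e': [0/1 + 1/1*0/1, 0/1 + 1/1*1/8) = [0/1, 1/8)
  'b': [0/1 + 1/1*1/8, 0/1 + 1/1*1/4) = [1/8, 1/4) <- contains code 55/256
  'd': [0/1 + 1/1*1/4, 0/1 + 1/1*1/1) = [1/4, 1/1)
  emit 'b', narrow to [1/8, 1/4)
Step 2: interval [1/8, 1/4), width = 1/4 - 1/8 = 1/8
  'e': [1/8 + 1/8*0/1, 1/8 + 1/8*1/8) = [1/8, 9/64)
  'b': [1/8 + 1/8*1/8, 1/8 + 1/8*1/4) = [9/64, 5/32)
  'd': [1/8 + 1/8*1/4, 1/8 + 1/8*1/1) = [5/32, 1/4) <- contains code 55/256
  emit 'd', narrow to [5/32, 1/4)
Step 3: interval [5/32, 1/4), width = 1/4 - 5/32 = 3/32
  'e': [5/32 + 3/32*0/1, 5/32 + 3/32*1/8) = [5/32, 43/256)
  'b': [5/32 + 3/32*1/8, 5/32 + 3/32*1/4) = [43/256, 23/128)
  'd': [5/32 + 3/32*1/4, 5/32 + 3/32*1/1) = [23/128, 1/4) <- contains code 55/256
  emit 'd', narrow to [23/128, 1/4)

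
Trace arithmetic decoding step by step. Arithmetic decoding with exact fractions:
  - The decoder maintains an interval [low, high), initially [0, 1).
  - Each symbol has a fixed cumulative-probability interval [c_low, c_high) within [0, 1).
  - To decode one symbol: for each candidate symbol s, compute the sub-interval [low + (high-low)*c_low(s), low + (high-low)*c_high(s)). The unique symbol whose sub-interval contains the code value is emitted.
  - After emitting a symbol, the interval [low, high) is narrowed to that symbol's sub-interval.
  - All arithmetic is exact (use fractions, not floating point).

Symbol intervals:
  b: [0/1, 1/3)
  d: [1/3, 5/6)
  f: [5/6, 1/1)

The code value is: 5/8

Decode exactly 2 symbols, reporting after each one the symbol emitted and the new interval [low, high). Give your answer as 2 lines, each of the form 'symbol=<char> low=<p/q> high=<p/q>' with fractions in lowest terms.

Answer: symbol=d low=1/3 high=5/6
symbol=d low=1/2 high=3/4

Derivation:
Step 1: interval [0/1, 1/1), width = 1/1 - 0/1 = 1/1
  'b': [0/1 + 1/1*0/1, 0/1 + 1/1*1/3) = [0/1, 1/3)
  'd': [0/1 + 1/1*1/3, 0/1 + 1/1*5/6) = [1/3, 5/6) <- contains code 5/8
  'f': [0/1 + 1/1*5/6, 0/1 + 1/1*1/1) = [5/6, 1/1)
  emit 'd', narrow to [1/3, 5/6)
Step 2: interval [1/3, 5/6), width = 5/6 - 1/3 = 1/2
  'b': [1/3 + 1/2*0/1, 1/3 + 1/2*1/3) = [1/3, 1/2)
  'd': [1/3 + 1/2*1/3, 1/3 + 1/2*5/6) = [1/2, 3/4) <- contains code 5/8
  'f': [1/3 + 1/2*5/6, 1/3 + 1/2*1/1) = [3/4, 5/6)
  emit 'd', narrow to [1/2, 3/4)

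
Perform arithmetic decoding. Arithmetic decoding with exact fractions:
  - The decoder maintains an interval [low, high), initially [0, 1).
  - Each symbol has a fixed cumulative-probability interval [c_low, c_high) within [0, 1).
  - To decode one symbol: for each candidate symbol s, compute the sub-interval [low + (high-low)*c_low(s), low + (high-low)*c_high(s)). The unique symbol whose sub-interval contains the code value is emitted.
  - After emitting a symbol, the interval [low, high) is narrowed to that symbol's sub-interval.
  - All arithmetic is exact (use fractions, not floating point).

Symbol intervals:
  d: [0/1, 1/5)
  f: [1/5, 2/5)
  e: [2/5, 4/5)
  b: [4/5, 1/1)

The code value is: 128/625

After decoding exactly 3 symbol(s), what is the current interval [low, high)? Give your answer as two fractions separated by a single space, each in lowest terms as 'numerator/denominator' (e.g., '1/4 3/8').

Step 1: interval [0/1, 1/1), width = 1/1 - 0/1 = 1/1
  'd': [0/1 + 1/1*0/1, 0/1 + 1/1*1/5) = [0/1, 1/5)
  'f': [0/1 + 1/1*1/5, 0/1 + 1/1*2/5) = [1/5, 2/5) <- contains code 128/625
  'e': [0/1 + 1/1*2/5, 0/1 + 1/1*4/5) = [2/5, 4/5)
  'b': [0/1 + 1/1*4/5, 0/1 + 1/1*1/1) = [4/5, 1/1)
  emit 'f', narrow to [1/5, 2/5)
Step 2: interval [1/5, 2/5), width = 2/5 - 1/5 = 1/5
  'd': [1/5 + 1/5*0/1, 1/5 + 1/5*1/5) = [1/5, 6/25) <- contains code 128/625
  'f': [1/5 + 1/5*1/5, 1/5 + 1/5*2/5) = [6/25, 7/25)
  'e': [1/5 + 1/5*2/5, 1/5 + 1/5*4/5) = [7/25, 9/25)
  'b': [1/5 + 1/5*4/5, 1/5 + 1/5*1/1) = [9/25, 2/5)
  emit 'd', narrow to [1/5, 6/25)
Step 3: interval [1/5, 6/25), width = 6/25 - 1/5 = 1/25
  'd': [1/5 + 1/25*0/1, 1/5 + 1/25*1/5) = [1/5, 26/125) <- contains code 128/625
  'f': [1/5 + 1/25*1/5, 1/5 + 1/25*2/5) = [26/125, 27/125)
  'e': [1/5 + 1/25*2/5, 1/5 + 1/25*4/5) = [27/125, 29/125)
  'b': [1/5 + 1/25*4/5, 1/5 + 1/25*1/1) = [29/125, 6/25)
  emit 'd', narrow to [1/5, 26/125)

Answer: 1/5 26/125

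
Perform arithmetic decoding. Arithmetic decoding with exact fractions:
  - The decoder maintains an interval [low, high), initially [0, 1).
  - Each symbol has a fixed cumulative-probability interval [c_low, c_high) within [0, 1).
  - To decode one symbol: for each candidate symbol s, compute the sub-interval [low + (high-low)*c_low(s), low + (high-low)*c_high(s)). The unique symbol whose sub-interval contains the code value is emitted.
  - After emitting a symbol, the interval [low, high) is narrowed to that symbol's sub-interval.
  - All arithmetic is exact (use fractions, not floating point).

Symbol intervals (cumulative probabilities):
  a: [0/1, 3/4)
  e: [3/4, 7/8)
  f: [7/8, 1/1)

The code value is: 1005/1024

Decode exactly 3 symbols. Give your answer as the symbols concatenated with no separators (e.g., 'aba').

Step 1: interval [0/1, 1/1), width = 1/1 - 0/1 = 1/1
  'a': [0/1 + 1/1*0/1, 0/1 + 1/1*3/4) = [0/1, 3/4)
  'e': [0/1 + 1/1*3/4, 0/1 + 1/1*7/8) = [3/4, 7/8)
  'f': [0/1 + 1/1*7/8, 0/1 + 1/1*1/1) = [7/8, 1/1) <- contains code 1005/1024
  emit 'f', narrow to [7/8, 1/1)
Step 2: interval [7/8, 1/1), width = 1/1 - 7/8 = 1/8
  'a': [7/8 + 1/8*0/1, 7/8 + 1/8*3/4) = [7/8, 31/32)
  'e': [7/8 + 1/8*3/4, 7/8 + 1/8*7/8) = [31/32, 63/64) <- contains code 1005/1024
  'f': [7/8 + 1/8*7/8, 7/8 + 1/8*1/1) = [63/64, 1/1)
  emit 'e', narrow to [31/32, 63/64)
Step 3: interval [31/32, 63/64), width = 63/64 - 31/32 = 1/64
  'a': [31/32 + 1/64*0/1, 31/32 + 1/64*3/4) = [31/32, 251/256)
  'e': [31/32 + 1/64*3/4, 31/32 + 1/64*7/8) = [251/256, 503/512) <- contains code 1005/1024
  'f': [31/32 + 1/64*7/8, 31/32 + 1/64*1/1) = [503/512, 63/64)
  emit 'e', narrow to [251/256, 503/512)

Answer: fee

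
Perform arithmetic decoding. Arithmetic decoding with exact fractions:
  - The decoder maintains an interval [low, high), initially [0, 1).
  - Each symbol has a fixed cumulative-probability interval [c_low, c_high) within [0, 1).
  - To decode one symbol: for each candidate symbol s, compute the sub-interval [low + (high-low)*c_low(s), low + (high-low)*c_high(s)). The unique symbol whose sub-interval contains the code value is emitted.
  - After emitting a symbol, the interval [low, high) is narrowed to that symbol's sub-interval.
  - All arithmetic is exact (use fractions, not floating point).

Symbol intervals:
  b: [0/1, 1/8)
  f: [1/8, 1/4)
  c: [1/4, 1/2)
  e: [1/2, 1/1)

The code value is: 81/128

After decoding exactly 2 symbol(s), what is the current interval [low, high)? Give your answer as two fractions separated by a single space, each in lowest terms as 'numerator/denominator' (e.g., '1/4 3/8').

Step 1: interval [0/1, 1/1), width = 1/1 - 0/1 = 1/1
  'b': [0/1 + 1/1*0/1, 0/1 + 1/1*1/8) = [0/1, 1/8)
  'f': [0/1 + 1/1*1/8, 0/1 + 1/1*1/4) = [1/8, 1/4)
  'c': [0/1 + 1/1*1/4, 0/1 + 1/1*1/2) = [1/4, 1/2)
  'e': [0/1 + 1/1*1/2, 0/1 + 1/1*1/1) = [1/2, 1/1) <- contains code 81/128
  emit 'e', narrow to [1/2, 1/1)
Step 2: interval [1/2, 1/1), width = 1/1 - 1/2 = 1/2
  'b': [1/2 + 1/2*0/1, 1/2 + 1/2*1/8) = [1/2, 9/16)
  'f': [1/2 + 1/2*1/8, 1/2 + 1/2*1/4) = [9/16, 5/8)
  'c': [1/2 + 1/2*1/4, 1/2 + 1/2*1/2) = [5/8, 3/4) <- contains code 81/128
  'e': [1/2 + 1/2*1/2, 1/2 + 1/2*1/1) = [3/4, 1/1)
  emit 'c', narrow to [5/8, 3/4)

Answer: 5/8 3/4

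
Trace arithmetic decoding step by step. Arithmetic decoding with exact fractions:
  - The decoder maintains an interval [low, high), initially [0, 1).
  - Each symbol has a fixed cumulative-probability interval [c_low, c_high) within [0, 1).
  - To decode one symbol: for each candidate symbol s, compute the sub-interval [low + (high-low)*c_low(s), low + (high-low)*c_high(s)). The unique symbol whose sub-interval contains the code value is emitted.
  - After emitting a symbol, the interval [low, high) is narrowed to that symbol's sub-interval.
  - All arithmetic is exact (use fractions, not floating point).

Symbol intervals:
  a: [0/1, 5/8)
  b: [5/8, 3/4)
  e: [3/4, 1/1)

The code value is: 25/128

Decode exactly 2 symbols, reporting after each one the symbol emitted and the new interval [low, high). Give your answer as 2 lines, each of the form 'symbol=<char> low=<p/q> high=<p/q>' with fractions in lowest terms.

Answer: symbol=a low=0/1 high=5/8
symbol=a low=0/1 high=25/64

Derivation:
Step 1: interval [0/1, 1/1), width = 1/1 - 0/1 = 1/1
  'a': [0/1 + 1/1*0/1, 0/1 + 1/1*5/8) = [0/1, 5/8) <- contains code 25/128
  'b': [0/1 + 1/1*5/8, 0/1 + 1/1*3/4) = [5/8, 3/4)
  'e': [0/1 + 1/1*3/4, 0/1 + 1/1*1/1) = [3/4, 1/1)
  emit 'a', narrow to [0/1, 5/8)
Step 2: interval [0/1, 5/8), width = 5/8 - 0/1 = 5/8
  'a': [0/1 + 5/8*0/1, 0/1 + 5/8*5/8) = [0/1, 25/64) <- contains code 25/128
  'b': [0/1 + 5/8*5/8, 0/1 + 5/8*3/4) = [25/64, 15/32)
  'e': [0/1 + 5/8*3/4, 0/1 + 5/8*1/1) = [15/32, 5/8)
  emit 'a', narrow to [0/1, 25/64)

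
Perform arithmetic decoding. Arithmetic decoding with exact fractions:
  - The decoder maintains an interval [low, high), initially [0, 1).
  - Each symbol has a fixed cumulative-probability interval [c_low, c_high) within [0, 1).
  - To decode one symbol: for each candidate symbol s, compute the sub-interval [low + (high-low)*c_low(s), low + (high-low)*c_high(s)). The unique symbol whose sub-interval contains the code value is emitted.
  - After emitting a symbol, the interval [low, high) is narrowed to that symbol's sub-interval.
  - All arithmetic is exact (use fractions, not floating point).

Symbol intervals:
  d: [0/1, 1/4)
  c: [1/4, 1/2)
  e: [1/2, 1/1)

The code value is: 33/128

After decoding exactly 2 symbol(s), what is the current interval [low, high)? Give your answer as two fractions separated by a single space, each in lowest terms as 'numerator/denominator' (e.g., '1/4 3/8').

Answer: 1/4 5/16

Derivation:
Step 1: interval [0/1, 1/1), width = 1/1 - 0/1 = 1/1
  'd': [0/1 + 1/1*0/1, 0/1 + 1/1*1/4) = [0/1, 1/4)
  'c': [0/1 + 1/1*1/4, 0/1 + 1/1*1/2) = [1/4, 1/2) <- contains code 33/128
  'e': [0/1 + 1/1*1/2, 0/1 + 1/1*1/1) = [1/2, 1/1)
  emit 'c', narrow to [1/4, 1/2)
Step 2: interval [1/4, 1/2), width = 1/2 - 1/4 = 1/4
  'd': [1/4 + 1/4*0/1, 1/4 + 1/4*1/4) = [1/4, 5/16) <- contains code 33/128
  'c': [1/4 + 1/4*1/4, 1/4 + 1/4*1/2) = [5/16, 3/8)
  'e': [1/4 + 1/4*1/2, 1/4 + 1/4*1/1) = [3/8, 1/2)
  emit 'd', narrow to [1/4, 5/16)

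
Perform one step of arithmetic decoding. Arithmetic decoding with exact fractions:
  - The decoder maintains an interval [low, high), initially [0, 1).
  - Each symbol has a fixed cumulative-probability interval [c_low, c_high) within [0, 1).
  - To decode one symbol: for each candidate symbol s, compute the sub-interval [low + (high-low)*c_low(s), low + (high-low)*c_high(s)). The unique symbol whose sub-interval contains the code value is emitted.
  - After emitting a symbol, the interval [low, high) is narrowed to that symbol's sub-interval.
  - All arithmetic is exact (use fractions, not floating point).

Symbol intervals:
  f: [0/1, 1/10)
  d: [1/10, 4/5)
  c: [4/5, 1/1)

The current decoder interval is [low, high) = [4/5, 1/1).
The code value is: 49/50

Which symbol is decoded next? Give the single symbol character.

Answer: c

Derivation:
Interval width = high − low = 1/1 − 4/5 = 1/5
Scaled code = (code − low) / width = (49/50 − 4/5) / 1/5 = 9/10
  f: [0/1, 1/10) 
  d: [1/10, 4/5) 
  c: [4/5, 1/1) ← scaled code falls here ✓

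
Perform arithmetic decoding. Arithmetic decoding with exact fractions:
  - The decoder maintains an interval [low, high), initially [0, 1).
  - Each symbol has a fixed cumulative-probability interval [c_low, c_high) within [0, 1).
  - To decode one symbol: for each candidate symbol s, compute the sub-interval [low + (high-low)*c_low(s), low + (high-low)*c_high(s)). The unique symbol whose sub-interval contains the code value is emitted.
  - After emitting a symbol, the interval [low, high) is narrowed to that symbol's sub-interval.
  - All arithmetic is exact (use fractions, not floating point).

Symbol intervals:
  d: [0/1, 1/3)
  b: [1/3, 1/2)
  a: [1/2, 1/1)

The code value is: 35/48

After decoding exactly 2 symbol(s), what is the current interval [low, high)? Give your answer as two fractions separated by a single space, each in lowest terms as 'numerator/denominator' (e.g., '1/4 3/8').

Answer: 2/3 3/4

Derivation:
Step 1: interval [0/1, 1/1), width = 1/1 - 0/1 = 1/1
  'd': [0/1 + 1/1*0/1, 0/1 + 1/1*1/3) = [0/1, 1/3)
  'b': [0/1 + 1/1*1/3, 0/1 + 1/1*1/2) = [1/3, 1/2)
  'a': [0/1 + 1/1*1/2, 0/1 + 1/1*1/1) = [1/2, 1/1) <- contains code 35/48
  emit 'a', narrow to [1/2, 1/1)
Step 2: interval [1/2, 1/1), width = 1/1 - 1/2 = 1/2
  'd': [1/2 + 1/2*0/1, 1/2 + 1/2*1/3) = [1/2, 2/3)
  'b': [1/2 + 1/2*1/3, 1/2 + 1/2*1/2) = [2/3, 3/4) <- contains code 35/48
  'a': [1/2 + 1/2*1/2, 1/2 + 1/2*1/1) = [3/4, 1/1)
  emit 'b', narrow to [2/3, 3/4)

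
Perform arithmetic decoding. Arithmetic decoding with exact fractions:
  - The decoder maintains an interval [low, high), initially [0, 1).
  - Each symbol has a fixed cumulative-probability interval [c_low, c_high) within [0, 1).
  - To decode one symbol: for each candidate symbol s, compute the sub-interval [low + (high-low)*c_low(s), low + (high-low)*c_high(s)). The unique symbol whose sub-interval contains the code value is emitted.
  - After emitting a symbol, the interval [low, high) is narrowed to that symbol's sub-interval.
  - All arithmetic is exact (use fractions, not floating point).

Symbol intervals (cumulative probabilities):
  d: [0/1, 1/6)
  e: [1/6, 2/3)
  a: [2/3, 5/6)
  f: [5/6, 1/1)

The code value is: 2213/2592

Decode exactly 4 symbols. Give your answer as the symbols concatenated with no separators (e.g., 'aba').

Answer: fdae

Derivation:
Step 1: interval [0/1, 1/1), width = 1/1 - 0/1 = 1/1
  'd': [0/1 + 1/1*0/1, 0/1 + 1/1*1/6) = [0/1, 1/6)
  'e': [0/1 + 1/1*1/6, 0/1 + 1/1*2/3) = [1/6, 2/3)
  'a': [0/1 + 1/1*2/3, 0/1 + 1/1*5/6) = [2/3, 5/6)
  'f': [0/1 + 1/1*5/6, 0/1 + 1/1*1/1) = [5/6, 1/1) <- contains code 2213/2592
  emit 'f', narrow to [5/6, 1/1)
Step 2: interval [5/6, 1/1), width = 1/1 - 5/6 = 1/6
  'd': [5/6 + 1/6*0/1, 5/6 + 1/6*1/6) = [5/6, 31/36) <- contains code 2213/2592
  'e': [5/6 + 1/6*1/6, 5/6 + 1/6*2/3) = [31/36, 17/18)
  'a': [5/6 + 1/6*2/3, 5/6 + 1/6*5/6) = [17/18, 35/36)
  'f': [5/6 + 1/6*5/6, 5/6 + 1/6*1/1) = [35/36, 1/1)
  emit 'd', narrow to [5/6, 31/36)
Step 3: interval [5/6, 31/36), width = 31/36 - 5/6 = 1/36
  'd': [5/6 + 1/36*0/1, 5/6 + 1/36*1/6) = [5/6, 181/216)
  'e': [5/6 + 1/36*1/6, 5/6 + 1/36*2/3) = [181/216, 23/27)
  'a': [5/6 + 1/36*2/3, 5/6 + 1/36*5/6) = [23/27, 185/216) <- contains code 2213/2592
  'f': [5/6 + 1/36*5/6, 5/6 + 1/36*1/1) = [185/216, 31/36)
  emit 'a', narrow to [23/27, 185/216)
Step 4: interval [23/27, 185/216), width = 185/216 - 23/27 = 1/216
  'd': [23/27 + 1/216*0/1, 23/27 + 1/216*1/6) = [23/27, 1105/1296)
  'e': [23/27 + 1/216*1/6, 23/27 + 1/216*2/3) = [1105/1296, 277/324) <- contains code 2213/2592
  'a': [23/27 + 1/216*2/3, 23/27 + 1/216*5/6) = [277/324, 1109/1296)
  'f': [23/27 + 1/216*5/6, 23/27 + 1/216*1/1) = [1109/1296, 185/216)
  emit 'e', narrow to [1105/1296, 277/324)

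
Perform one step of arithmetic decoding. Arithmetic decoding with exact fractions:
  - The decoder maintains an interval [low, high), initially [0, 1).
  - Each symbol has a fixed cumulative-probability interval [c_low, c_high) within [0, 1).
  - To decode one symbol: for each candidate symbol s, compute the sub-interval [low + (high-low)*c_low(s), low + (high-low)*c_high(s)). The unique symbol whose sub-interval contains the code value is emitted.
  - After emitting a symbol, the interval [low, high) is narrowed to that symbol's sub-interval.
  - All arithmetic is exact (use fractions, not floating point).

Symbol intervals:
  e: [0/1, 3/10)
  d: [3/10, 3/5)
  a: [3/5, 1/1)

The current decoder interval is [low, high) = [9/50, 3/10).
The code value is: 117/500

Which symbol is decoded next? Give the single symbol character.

Answer: d

Derivation:
Interval width = high − low = 3/10 − 9/50 = 3/25
Scaled code = (code − low) / width = (117/500 − 9/50) / 3/25 = 9/20
  e: [0/1, 3/10) 
  d: [3/10, 3/5) ← scaled code falls here ✓
  a: [3/5, 1/1) 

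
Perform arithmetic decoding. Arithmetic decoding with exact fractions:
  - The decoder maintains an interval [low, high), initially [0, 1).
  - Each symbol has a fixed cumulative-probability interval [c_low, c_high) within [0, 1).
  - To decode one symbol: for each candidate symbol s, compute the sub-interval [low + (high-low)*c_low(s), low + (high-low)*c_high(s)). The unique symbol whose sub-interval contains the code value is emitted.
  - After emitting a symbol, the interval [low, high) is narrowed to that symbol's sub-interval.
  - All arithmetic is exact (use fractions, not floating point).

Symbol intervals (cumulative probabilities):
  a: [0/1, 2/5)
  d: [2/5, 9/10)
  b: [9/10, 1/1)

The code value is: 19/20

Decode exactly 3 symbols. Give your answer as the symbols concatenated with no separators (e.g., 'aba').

Answer: bda

Derivation:
Step 1: interval [0/1, 1/1), width = 1/1 - 0/1 = 1/1
  'a': [0/1 + 1/1*0/1, 0/1 + 1/1*2/5) = [0/1, 2/5)
  'd': [0/1 + 1/1*2/5, 0/1 + 1/1*9/10) = [2/5, 9/10)
  'b': [0/1 + 1/1*9/10, 0/1 + 1/1*1/1) = [9/10, 1/1) <- contains code 19/20
  emit 'b', narrow to [9/10, 1/1)
Step 2: interval [9/10, 1/1), width = 1/1 - 9/10 = 1/10
  'a': [9/10 + 1/10*0/1, 9/10 + 1/10*2/5) = [9/10, 47/50)
  'd': [9/10 + 1/10*2/5, 9/10 + 1/10*9/10) = [47/50, 99/100) <- contains code 19/20
  'b': [9/10 + 1/10*9/10, 9/10 + 1/10*1/1) = [99/100, 1/1)
  emit 'd', narrow to [47/50, 99/100)
Step 3: interval [47/50, 99/100), width = 99/100 - 47/50 = 1/20
  'a': [47/50 + 1/20*0/1, 47/50 + 1/20*2/5) = [47/50, 24/25) <- contains code 19/20
  'd': [47/50 + 1/20*2/5, 47/50 + 1/20*9/10) = [24/25, 197/200)
  'b': [47/50 + 1/20*9/10, 47/50 + 1/20*1/1) = [197/200, 99/100)
  emit 'a', narrow to [47/50, 24/25)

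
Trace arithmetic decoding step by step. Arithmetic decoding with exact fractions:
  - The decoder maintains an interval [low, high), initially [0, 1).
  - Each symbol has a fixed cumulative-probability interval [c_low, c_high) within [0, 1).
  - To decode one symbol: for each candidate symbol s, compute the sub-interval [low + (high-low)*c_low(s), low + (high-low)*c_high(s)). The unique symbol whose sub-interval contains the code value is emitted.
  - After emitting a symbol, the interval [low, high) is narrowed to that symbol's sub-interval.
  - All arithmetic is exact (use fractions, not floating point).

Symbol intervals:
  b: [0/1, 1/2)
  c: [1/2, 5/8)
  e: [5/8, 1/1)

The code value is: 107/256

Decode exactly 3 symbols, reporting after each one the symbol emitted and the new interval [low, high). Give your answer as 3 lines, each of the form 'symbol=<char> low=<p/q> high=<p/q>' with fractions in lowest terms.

Step 1: interval [0/1, 1/1), width = 1/1 - 0/1 = 1/1
  'b': [0/1 + 1/1*0/1, 0/1 + 1/1*1/2) = [0/1, 1/2) <- contains code 107/256
  'c': [0/1 + 1/1*1/2, 0/1 + 1/1*5/8) = [1/2, 5/8)
  'e': [0/1 + 1/1*5/8, 0/1 + 1/1*1/1) = [5/8, 1/1)
  emit 'b', narrow to [0/1, 1/2)
Step 2: interval [0/1, 1/2), width = 1/2 - 0/1 = 1/2
  'b': [0/1 + 1/2*0/1, 0/1 + 1/2*1/2) = [0/1, 1/4)
  'c': [0/1 + 1/2*1/2, 0/1 + 1/2*5/8) = [1/4, 5/16)
  'e': [0/1 + 1/2*5/8, 0/1 + 1/2*1/1) = [5/16, 1/2) <- contains code 107/256
  emit 'e', narrow to [5/16, 1/2)
Step 3: interval [5/16, 1/2), width = 1/2 - 5/16 = 3/16
  'b': [5/16 + 3/16*0/1, 5/16 + 3/16*1/2) = [5/16, 13/32)
  'c': [5/16 + 3/16*1/2, 5/16 + 3/16*5/8) = [13/32, 55/128) <- contains code 107/256
  'e': [5/16 + 3/16*5/8, 5/16 + 3/16*1/1) = [55/128, 1/2)
  emit 'c', narrow to [13/32, 55/128)

Answer: symbol=b low=0/1 high=1/2
symbol=e low=5/16 high=1/2
symbol=c low=13/32 high=55/128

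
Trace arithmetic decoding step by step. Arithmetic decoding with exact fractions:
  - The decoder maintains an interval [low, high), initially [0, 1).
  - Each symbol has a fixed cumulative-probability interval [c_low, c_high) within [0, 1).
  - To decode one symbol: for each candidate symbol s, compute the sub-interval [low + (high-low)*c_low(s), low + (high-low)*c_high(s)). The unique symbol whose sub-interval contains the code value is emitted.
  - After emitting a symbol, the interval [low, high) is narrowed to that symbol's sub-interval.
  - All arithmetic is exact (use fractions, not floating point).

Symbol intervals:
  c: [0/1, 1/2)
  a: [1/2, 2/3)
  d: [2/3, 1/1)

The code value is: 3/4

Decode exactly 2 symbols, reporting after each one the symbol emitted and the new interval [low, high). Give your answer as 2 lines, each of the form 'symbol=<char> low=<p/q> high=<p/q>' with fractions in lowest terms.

Answer: symbol=d low=2/3 high=1/1
symbol=c low=2/3 high=5/6

Derivation:
Step 1: interval [0/1, 1/1), width = 1/1 - 0/1 = 1/1
  'c': [0/1 + 1/1*0/1, 0/1 + 1/1*1/2) = [0/1, 1/2)
  'a': [0/1 + 1/1*1/2, 0/1 + 1/1*2/3) = [1/2, 2/3)
  'd': [0/1 + 1/1*2/3, 0/1 + 1/1*1/1) = [2/3, 1/1) <- contains code 3/4
  emit 'd', narrow to [2/3, 1/1)
Step 2: interval [2/3, 1/1), width = 1/1 - 2/3 = 1/3
  'c': [2/3 + 1/3*0/1, 2/3 + 1/3*1/2) = [2/3, 5/6) <- contains code 3/4
  'a': [2/3 + 1/3*1/2, 2/3 + 1/3*2/3) = [5/6, 8/9)
  'd': [2/3 + 1/3*2/3, 2/3 + 1/3*1/1) = [8/9, 1/1)
  emit 'c', narrow to [2/3, 5/6)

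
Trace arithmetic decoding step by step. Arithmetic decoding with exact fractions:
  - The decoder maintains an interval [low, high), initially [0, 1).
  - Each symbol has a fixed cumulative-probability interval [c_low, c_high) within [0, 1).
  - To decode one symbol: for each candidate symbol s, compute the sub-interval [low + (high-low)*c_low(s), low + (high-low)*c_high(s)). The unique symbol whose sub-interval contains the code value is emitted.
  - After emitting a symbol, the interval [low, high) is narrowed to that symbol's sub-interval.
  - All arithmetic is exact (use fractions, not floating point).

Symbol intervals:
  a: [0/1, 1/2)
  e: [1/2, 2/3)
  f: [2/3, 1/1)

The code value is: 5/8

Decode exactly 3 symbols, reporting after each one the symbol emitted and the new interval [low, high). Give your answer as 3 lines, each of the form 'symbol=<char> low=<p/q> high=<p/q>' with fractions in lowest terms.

Step 1: interval [0/1, 1/1), width = 1/1 - 0/1 = 1/1
  'a': [0/1 + 1/1*0/1, 0/1 + 1/1*1/2) = [0/1, 1/2)
  'e': [0/1 + 1/1*1/2, 0/1 + 1/1*2/3) = [1/2, 2/3) <- contains code 5/8
  'f': [0/1 + 1/1*2/3, 0/1 + 1/1*1/1) = [2/3, 1/1)
  emit 'e', narrow to [1/2, 2/3)
Step 2: interval [1/2, 2/3), width = 2/3 - 1/2 = 1/6
  'a': [1/2 + 1/6*0/1, 1/2 + 1/6*1/2) = [1/2, 7/12)
  'e': [1/2 + 1/6*1/2, 1/2 + 1/6*2/3) = [7/12, 11/18)
  'f': [1/2 + 1/6*2/3, 1/2 + 1/6*1/1) = [11/18, 2/3) <- contains code 5/8
  emit 'f', narrow to [11/18, 2/3)
Step 3: interval [11/18, 2/3), width = 2/3 - 11/18 = 1/18
  'a': [11/18 + 1/18*0/1, 11/18 + 1/18*1/2) = [11/18, 23/36) <- contains code 5/8
  'e': [11/18 + 1/18*1/2, 11/18 + 1/18*2/3) = [23/36, 35/54)
  'f': [11/18 + 1/18*2/3, 11/18 + 1/18*1/1) = [35/54, 2/3)
  emit 'a', narrow to [11/18, 23/36)

Answer: symbol=e low=1/2 high=2/3
symbol=f low=11/18 high=2/3
symbol=a low=11/18 high=23/36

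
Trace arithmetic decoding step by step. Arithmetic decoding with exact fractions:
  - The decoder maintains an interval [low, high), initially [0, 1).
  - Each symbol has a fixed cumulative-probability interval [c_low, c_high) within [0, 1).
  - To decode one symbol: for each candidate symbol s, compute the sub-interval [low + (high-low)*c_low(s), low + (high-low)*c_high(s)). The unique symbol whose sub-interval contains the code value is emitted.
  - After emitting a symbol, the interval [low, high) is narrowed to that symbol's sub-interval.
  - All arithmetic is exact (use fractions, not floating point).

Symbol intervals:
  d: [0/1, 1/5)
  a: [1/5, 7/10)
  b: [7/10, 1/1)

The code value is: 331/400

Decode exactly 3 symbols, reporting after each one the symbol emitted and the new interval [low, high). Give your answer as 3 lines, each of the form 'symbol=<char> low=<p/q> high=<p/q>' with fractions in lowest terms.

Step 1: interval [0/1, 1/1), width = 1/1 - 0/1 = 1/1
  'd': [0/1 + 1/1*0/1, 0/1 + 1/1*1/5) = [0/1, 1/5)
  'a': [0/1 + 1/1*1/5, 0/1 + 1/1*7/10) = [1/5, 7/10)
  'b': [0/1 + 1/1*7/10, 0/1 + 1/1*1/1) = [7/10, 1/1) <- contains code 331/400
  emit 'b', narrow to [7/10, 1/1)
Step 2: interval [7/10, 1/1), width = 1/1 - 7/10 = 3/10
  'd': [7/10 + 3/10*0/1, 7/10 + 3/10*1/5) = [7/10, 19/25)
  'a': [7/10 + 3/10*1/5, 7/10 + 3/10*7/10) = [19/25, 91/100) <- contains code 331/400
  'b': [7/10 + 3/10*7/10, 7/10 + 3/10*1/1) = [91/100, 1/1)
  emit 'a', narrow to [19/25, 91/100)
Step 3: interval [19/25, 91/100), width = 91/100 - 19/25 = 3/20
  'd': [19/25 + 3/20*0/1, 19/25 + 3/20*1/5) = [19/25, 79/100)
  'a': [19/25 + 3/20*1/5, 19/25 + 3/20*7/10) = [79/100, 173/200) <- contains code 331/400
  'b': [19/25 + 3/20*7/10, 19/25 + 3/20*1/1) = [173/200, 91/100)
  emit 'a', narrow to [79/100, 173/200)

Answer: symbol=b low=7/10 high=1/1
symbol=a low=19/25 high=91/100
symbol=a low=79/100 high=173/200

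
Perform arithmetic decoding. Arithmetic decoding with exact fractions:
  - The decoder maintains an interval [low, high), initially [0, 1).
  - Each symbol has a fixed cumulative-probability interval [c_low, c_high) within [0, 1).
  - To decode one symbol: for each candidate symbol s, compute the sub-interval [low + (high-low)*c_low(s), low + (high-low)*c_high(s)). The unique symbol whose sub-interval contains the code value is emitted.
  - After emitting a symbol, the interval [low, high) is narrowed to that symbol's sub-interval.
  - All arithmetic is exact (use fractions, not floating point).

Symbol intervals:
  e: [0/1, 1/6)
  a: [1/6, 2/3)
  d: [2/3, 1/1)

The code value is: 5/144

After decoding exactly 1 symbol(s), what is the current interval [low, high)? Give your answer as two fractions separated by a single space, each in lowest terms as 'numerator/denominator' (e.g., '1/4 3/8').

Step 1: interval [0/1, 1/1), width = 1/1 - 0/1 = 1/1
  'e': [0/1 + 1/1*0/1, 0/1 + 1/1*1/6) = [0/1, 1/6) <- contains code 5/144
  'a': [0/1 + 1/1*1/6, 0/1 + 1/1*2/3) = [1/6, 2/3)
  'd': [0/1 + 1/1*2/3, 0/1 + 1/1*1/1) = [2/3, 1/1)
  emit 'e', narrow to [0/1, 1/6)

Answer: 0/1 1/6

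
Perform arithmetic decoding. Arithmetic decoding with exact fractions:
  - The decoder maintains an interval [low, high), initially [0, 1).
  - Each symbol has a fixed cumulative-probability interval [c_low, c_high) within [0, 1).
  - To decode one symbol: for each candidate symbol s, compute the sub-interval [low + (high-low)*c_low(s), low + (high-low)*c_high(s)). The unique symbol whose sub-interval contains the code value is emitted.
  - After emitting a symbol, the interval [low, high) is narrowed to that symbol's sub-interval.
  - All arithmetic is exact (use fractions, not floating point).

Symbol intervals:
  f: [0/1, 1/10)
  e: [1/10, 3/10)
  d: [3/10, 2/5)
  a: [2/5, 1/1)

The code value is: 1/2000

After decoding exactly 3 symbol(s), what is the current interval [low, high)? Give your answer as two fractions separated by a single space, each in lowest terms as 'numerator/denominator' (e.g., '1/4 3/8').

Step 1: interval [0/1, 1/1), width = 1/1 - 0/1 = 1/1
  'f': [0/1 + 1/1*0/1, 0/1 + 1/1*1/10) = [0/1, 1/10) <- contains code 1/2000
  'e': [0/1 + 1/1*1/10, 0/1 + 1/1*3/10) = [1/10, 3/10)
  'd': [0/1 + 1/1*3/10, 0/1 + 1/1*2/5) = [3/10, 2/5)
  'a': [0/1 + 1/1*2/5, 0/1 + 1/1*1/1) = [2/5, 1/1)
  emit 'f', narrow to [0/1, 1/10)
Step 2: interval [0/1, 1/10), width = 1/10 - 0/1 = 1/10
  'f': [0/1 + 1/10*0/1, 0/1 + 1/10*1/10) = [0/1, 1/100) <- contains code 1/2000
  'e': [0/1 + 1/10*1/10, 0/1 + 1/10*3/10) = [1/100, 3/100)
  'd': [0/1 + 1/10*3/10, 0/1 + 1/10*2/5) = [3/100, 1/25)
  'a': [0/1 + 1/10*2/5, 0/1 + 1/10*1/1) = [1/25, 1/10)
  emit 'f', narrow to [0/1, 1/100)
Step 3: interval [0/1, 1/100), width = 1/100 - 0/1 = 1/100
  'f': [0/1 + 1/100*0/1, 0/1 + 1/100*1/10) = [0/1, 1/1000) <- contains code 1/2000
  'e': [0/1 + 1/100*1/10, 0/1 + 1/100*3/10) = [1/1000, 3/1000)
  'd': [0/1 + 1/100*3/10, 0/1 + 1/100*2/5) = [3/1000, 1/250)
  'a': [0/1 + 1/100*2/5, 0/1 + 1/100*1/1) = [1/250, 1/100)
  emit 'f', narrow to [0/1, 1/1000)

Answer: 0/1 1/1000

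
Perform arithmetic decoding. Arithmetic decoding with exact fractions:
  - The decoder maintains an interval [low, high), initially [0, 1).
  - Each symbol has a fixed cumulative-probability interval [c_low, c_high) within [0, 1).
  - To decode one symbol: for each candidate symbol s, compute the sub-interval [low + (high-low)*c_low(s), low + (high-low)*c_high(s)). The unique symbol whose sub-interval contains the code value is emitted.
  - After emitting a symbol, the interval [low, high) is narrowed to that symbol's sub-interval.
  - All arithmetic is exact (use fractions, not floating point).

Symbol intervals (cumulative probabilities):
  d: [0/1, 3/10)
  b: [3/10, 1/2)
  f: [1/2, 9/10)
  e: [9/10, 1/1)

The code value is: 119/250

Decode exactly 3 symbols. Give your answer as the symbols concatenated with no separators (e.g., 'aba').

Step 1: interval [0/1, 1/1), width = 1/1 - 0/1 = 1/1
  'd': [0/1 + 1/1*0/1, 0/1 + 1/1*3/10) = [0/1, 3/10)
  'b': [0/1 + 1/1*3/10, 0/1 + 1/1*1/2) = [3/10, 1/2) <- contains code 119/250
  'f': [0/1 + 1/1*1/2, 0/1 + 1/1*9/10) = [1/2, 9/10)
  'e': [0/1 + 1/1*9/10, 0/1 + 1/1*1/1) = [9/10, 1/1)
  emit 'b', narrow to [3/10, 1/2)
Step 2: interval [3/10, 1/2), width = 1/2 - 3/10 = 1/5
  'd': [3/10 + 1/5*0/1, 3/10 + 1/5*3/10) = [3/10, 9/25)
  'b': [3/10 + 1/5*3/10, 3/10 + 1/5*1/2) = [9/25, 2/5)
  'f': [3/10 + 1/5*1/2, 3/10 + 1/5*9/10) = [2/5, 12/25) <- contains code 119/250
  'e': [3/10 + 1/5*9/10, 3/10 + 1/5*1/1) = [12/25, 1/2)
  emit 'f', narrow to [2/5, 12/25)
Step 3: interval [2/5, 12/25), width = 12/25 - 2/5 = 2/25
  'd': [2/5 + 2/25*0/1, 2/5 + 2/25*3/10) = [2/5, 53/125)
  'b': [2/5 + 2/25*3/10, 2/5 + 2/25*1/2) = [53/125, 11/25)
  'f': [2/5 + 2/25*1/2, 2/5 + 2/25*9/10) = [11/25, 59/125)
  'e': [2/5 + 2/25*9/10, 2/5 + 2/25*1/1) = [59/125, 12/25) <- contains code 119/250
  emit 'e', narrow to [59/125, 12/25)

Answer: bfe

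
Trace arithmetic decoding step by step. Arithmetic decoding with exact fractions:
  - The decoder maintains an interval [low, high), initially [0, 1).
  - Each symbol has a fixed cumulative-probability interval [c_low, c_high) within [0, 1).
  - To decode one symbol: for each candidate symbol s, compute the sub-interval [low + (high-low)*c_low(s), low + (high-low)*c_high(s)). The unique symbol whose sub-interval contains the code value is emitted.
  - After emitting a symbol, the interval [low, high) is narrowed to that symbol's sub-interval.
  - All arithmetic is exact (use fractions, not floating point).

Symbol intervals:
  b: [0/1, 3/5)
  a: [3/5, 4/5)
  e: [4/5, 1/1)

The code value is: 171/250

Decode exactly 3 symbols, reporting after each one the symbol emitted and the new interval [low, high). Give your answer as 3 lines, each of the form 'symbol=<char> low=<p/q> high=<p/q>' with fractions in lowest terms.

Step 1: interval [0/1, 1/1), width = 1/1 - 0/1 = 1/1
  'b': [0/1 + 1/1*0/1, 0/1 + 1/1*3/5) = [0/1, 3/5)
  'a': [0/1 + 1/1*3/5, 0/1 + 1/1*4/5) = [3/5, 4/5) <- contains code 171/250
  'e': [0/1 + 1/1*4/5, 0/1 + 1/1*1/1) = [4/5, 1/1)
  emit 'a', narrow to [3/5, 4/5)
Step 2: interval [3/5, 4/5), width = 4/5 - 3/5 = 1/5
  'b': [3/5 + 1/5*0/1, 3/5 + 1/5*3/5) = [3/5, 18/25) <- contains code 171/250
  'a': [3/5 + 1/5*3/5, 3/5 + 1/5*4/5) = [18/25, 19/25)
  'e': [3/5 + 1/5*4/5, 3/5 + 1/5*1/1) = [19/25, 4/5)
  emit 'b', narrow to [3/5, 18/25)
Step 3: interval [3/5, 18/25), width = 18/25 - 3/5 = 3/25
  'b': [3/5 + 3/25*0/1, 3/5 + 3/25*3/5) = [3/5, 84/125)
  'a': [3/5 + 3/25*3/5, 3/5 + 3/25*4/5) = [84/125, 87/125) <- contains code 171/250
  'e': [3/5 + 3/25*4/5, 3/5 + 3/25*1/1) = [87/125, 18/25)
  emit 'a', narrow to [84/125, 87/125)

Answer: symbol=a low=3/5 high=4/5
symbol=b low=3/5 high=18/25
symbol=a low=84/125 high=87/125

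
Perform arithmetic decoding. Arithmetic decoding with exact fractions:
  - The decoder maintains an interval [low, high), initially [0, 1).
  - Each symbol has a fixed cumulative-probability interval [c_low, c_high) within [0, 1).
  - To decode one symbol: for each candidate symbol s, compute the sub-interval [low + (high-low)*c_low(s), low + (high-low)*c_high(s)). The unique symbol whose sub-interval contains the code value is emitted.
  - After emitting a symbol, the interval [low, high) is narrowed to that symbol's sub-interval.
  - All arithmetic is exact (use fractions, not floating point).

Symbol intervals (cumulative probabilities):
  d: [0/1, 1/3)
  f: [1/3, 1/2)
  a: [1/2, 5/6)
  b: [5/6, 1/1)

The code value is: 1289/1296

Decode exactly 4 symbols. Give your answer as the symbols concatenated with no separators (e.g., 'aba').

Answer: bbab

Derivation:
Step 1: interval [0/1, 1/1), width = 1/1 - 0/1 = 1/1
  'd': [0/1 + 1/1*0/1, 0/1 + 1/1*1/3) = [0/1, 1/3)
  'f': [0/1 + 1/1*1/3, 0/1 + 1/1*1/2) = [1/3, 1/2)
  'a': [0/1 + 1/1*1/2, 0/1 + 1/1*5/6) = [1/2, 5/6)
  'b': [0/1 + 1/1*5/6, 0/1 + 1/1*1/1) = [5/6, 1/1) <- contains code 1289/1296
  emit 'b', narrow to [5/6, 1/1)
Step 2: interval [5/6, 1/1), width = 1/1 - 5/6 = 1/6
  'd': [5/6 + 1/6*0/1, 5/6 + 1/6*1/3) = [5/6, 8/9)
  'f': [5/6 + 1/6*1/3, 5/6 + 1/6*1/2) = [8/9, 11/12)
  'a': [5/6 + 1/6*1/2, 5/6 + 1/6*5/6) = [11/12, 35/36)
  'b': [5/6 + 1/6*5/6, 5/6 + 1/6*1/1) = [35/36, 1/1) <- contains code 1289/1296
  emit 'b', narrow to [35/36, 1/1)
Step 3: interval [35/36, 1/1), width = 1/1 - 35/36 = 1/36
  'd': [35/36 + 1/36*0/1, 35/36 + 1/36*1/3) = [35/36, 53/54)
  'f': [35/36 + 1/36*1/3, 35/36 + 1/36*1/2) = [53/54, 71/72)
  'a': [35/36 + 1/36*1/2, 35/36 + 1/36*5/6) = [71/72, 215/216) <- contains code 1289/1296
  'b': [35/36 + 1/36*5/6, 35/36 + 1/36*1/1) = [215/216, 1/1)
  emit 'a', narrow to [71/72, 215/216)
Step 4: interval [71/72, 215/216), width = 215/216 - 71/72 = 1/108
  'd': [71/72 + 1/108*0/1, 71/72 + 1/108*1/3) = [71/72, 641/648)
  'f': [71/72 + 1/108*1/3, 71/72 + 1/108*1/2) = [641/648, 107/108)
  'a': [71/72 + 1/108*1/2, 71/72 + 1/108*5/6) = [107/108, 161/162)
  'b': [71/72 + 1/108*5/6, 71/72 + 1/108*1/1) = [161/162, 215/216) <- contains code 1289/1296
  emit 'b', narrow to [161/162, 215/216)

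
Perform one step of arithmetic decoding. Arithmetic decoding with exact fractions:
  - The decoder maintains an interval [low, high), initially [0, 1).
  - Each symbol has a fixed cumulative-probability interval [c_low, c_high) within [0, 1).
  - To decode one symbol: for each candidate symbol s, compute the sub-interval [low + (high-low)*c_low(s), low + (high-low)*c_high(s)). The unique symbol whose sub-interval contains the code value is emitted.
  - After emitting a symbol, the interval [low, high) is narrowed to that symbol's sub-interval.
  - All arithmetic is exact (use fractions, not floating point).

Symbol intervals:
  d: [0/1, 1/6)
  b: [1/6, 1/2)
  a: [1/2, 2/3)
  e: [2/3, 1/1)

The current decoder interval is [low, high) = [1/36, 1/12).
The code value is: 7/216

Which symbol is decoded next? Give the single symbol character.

Answer: d

Derivation:
Interval width = high − low = 1/12 − 1/36 = 1/18
Scaled code = (code − low) / width = (7/216 − 1/36) / 1/18 = 1/12
  d: [0/1, 1/6) ← scaled code falls here ✓
  b: [1/6, 1/2) 
  a: [1/2, 2/3) 
  e: [2/3, 1/1) 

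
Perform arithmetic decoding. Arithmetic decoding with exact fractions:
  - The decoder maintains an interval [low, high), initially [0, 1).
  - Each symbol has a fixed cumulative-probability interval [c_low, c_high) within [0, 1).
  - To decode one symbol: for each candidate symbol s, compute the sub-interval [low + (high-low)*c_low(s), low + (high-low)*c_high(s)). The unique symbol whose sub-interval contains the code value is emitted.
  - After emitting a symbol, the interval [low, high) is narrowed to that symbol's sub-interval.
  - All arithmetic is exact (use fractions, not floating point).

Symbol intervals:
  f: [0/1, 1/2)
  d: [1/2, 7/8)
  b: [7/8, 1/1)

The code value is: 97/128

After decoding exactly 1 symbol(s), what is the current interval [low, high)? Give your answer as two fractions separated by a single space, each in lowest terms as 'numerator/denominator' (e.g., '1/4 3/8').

Step 1: interval [0/1, 1/1), width = 1/1 - 0/1 = 1/1
  'f': [0/1 + 1/1*0/1, 0/1 + 1/1*1/2) = [0/1, 1/2)
  'd': [0/1 + 1/1*1/2, 0/1 + 1/1*7/8) = [1/2, 7/8) <- contains code 97/128
  'b': [0/1 + 1/1*7/8, 0/1 + 1/1*1/1) = [7/8, 1/1)
  emit 'd', narrow to [1/2, 7/8)

Answer: 1/2 7/8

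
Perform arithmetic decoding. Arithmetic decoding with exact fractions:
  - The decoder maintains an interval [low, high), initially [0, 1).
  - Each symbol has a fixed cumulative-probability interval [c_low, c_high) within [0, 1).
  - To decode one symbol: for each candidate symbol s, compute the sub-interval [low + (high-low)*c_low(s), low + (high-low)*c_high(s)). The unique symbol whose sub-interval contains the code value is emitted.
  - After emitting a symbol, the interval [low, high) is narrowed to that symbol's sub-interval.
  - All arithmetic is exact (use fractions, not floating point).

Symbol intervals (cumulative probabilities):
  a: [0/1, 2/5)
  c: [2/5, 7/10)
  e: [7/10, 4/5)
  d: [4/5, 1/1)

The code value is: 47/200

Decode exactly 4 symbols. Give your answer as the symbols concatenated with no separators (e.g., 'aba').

Answer: acce

Derivation:
Step 1: interval [0/1, 1/1), width = 1/1 - 0/1 = 1/1
  'a': [0/1 + 1/1*0/1, 0/1 + 1/1*2/5) = [0/1, 2/5) <- contains code 47/200
  'c': [0/1 + 1/1*2/5, 0/1 + 1/1*7/10) = [2/5, 7/10)
  'e': [0/1 + 1/1*7/10, 0/1 + 1/1*4/5) = [7/10, 4/5)
  'd': [0/1 + 1/1*4/5, 0/1 + 1/1*1/1) = [4/5, 1/1)
  emit 'a', narrow to [0/1, 2/5)
Step 2: interval [0/1, 2/5), width = 2/5 - 0/1 = 2/5
  'a': [0/1 + 2/5*0/1, 0/1 + 2/5*2/5) = [0/1, 4/25)
  'c': [0/1 + 2/5*2/5, 0/1 + 2/5*7/10) = [4/25, 7/25) <- contains code 47/200
  'e': [0/1 + 2/5*7/10, 0/1 + 2/5*4/5) = [7/25, 8/25)
  'd': [0/1 + 2/5*4/5, 0/1 + 2/5*1/1) = [8/25, 2/5)
  emit 'c', narrow to [4/25, 7/25)
Step 3: interval [4/25, 7/25), width = 7/25 - 4/25 = 3/25
  'a': [4/25 + 3/25*0/1, 4/25 + 3/25*2/5) = [4/25, 26/125)
  'c': [4/25 + 3/25*2/5, 4/25 + 3/25*7/10) = [26/125, 61/250) <- contains code 47/200
  'e': [4/25 + 3/25*7/10, 4/25 + 3/25*4/5) = [61/250, 32/125)
  'd': [4/25 + 3/25*4/5, 4/25 + 3/25*1/1) = [32/125, 7/25)
  emit 'c', narrow to [26/125, 61/250)
Step 4: interval [26/125, 61/250), width = 61/250 - 26/125 = 9/250
  'a': [26/125 + 9/250*0/1, 26/125 + 9/250*2/5) = [26/125, 139/625)
  'c': [26/125 + 9/250*2/5, 26/125 + 9/250*7/10) = [139/625, 583/2500)
  'e': [26/125 + 9/250*7/10, 26/125 + 9/250*4/5) = [583/2500, 148/625) <- contains code 47/200
  'd': [26/125 + 9/250*4/5, 26/125 + 9/250*1/1) = [148/625, 61/250)
  emit 'e', narrow to [583/2500, 148/625)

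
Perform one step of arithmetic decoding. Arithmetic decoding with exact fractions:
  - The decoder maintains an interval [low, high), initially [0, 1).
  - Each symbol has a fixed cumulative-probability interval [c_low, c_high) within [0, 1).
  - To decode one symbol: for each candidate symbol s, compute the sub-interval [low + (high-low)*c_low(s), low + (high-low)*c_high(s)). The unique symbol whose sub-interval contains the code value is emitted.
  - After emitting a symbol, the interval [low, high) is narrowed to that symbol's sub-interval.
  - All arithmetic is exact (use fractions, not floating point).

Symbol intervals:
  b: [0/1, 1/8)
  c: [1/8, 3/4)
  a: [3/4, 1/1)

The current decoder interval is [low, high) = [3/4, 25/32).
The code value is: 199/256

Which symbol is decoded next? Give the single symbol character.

Answer: a

Derivation:
Interval width = high − low = 25/32 − 3/4 = 1/32
Scaled code = (code − low) / width = (199/256 − 3/4) / 1/32 = 7/8
  b: [0/1, 1/8) 
  c: [1/8, 3/4) 
  a: [3/4, 1/1) ← scaled code falls here ✓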